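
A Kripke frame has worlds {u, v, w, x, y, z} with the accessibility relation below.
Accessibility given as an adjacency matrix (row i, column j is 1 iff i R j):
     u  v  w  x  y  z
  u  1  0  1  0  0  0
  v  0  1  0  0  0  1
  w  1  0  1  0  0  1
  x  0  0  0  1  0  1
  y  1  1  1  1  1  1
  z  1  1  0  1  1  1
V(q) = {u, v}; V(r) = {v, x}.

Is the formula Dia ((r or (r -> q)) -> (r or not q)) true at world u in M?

Yes

Recall that Dia ψ holds at a world iff ψ holds at some accessible world.
At u: Dia ((r or (r -> q)) -> (r or not q)) requires (r or (r -> q)) -> (r or not q) at some successor in {u, w}.
  (r or (r -> q)) -> (r or not q) holds at w, so Dia ((r or (r -> q)) -> (r or not q)) is true at u.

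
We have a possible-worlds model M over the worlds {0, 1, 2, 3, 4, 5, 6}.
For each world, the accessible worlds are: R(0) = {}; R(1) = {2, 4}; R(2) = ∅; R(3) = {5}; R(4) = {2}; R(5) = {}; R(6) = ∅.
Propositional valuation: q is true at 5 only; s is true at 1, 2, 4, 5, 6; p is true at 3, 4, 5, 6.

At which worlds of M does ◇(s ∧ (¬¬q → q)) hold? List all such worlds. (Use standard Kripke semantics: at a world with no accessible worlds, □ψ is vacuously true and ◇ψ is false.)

Let φ = ◇(s ∧ (¬¬q → q)). Evaluate φ at each world:
  0 (successors ∅): φ is false.
  1 (successors {2, 4}): φ is true.
  2 (successors ∅): φ is false.
  3 (successors {5}): φ is true.
  4 (successors {2}): φ is true.
  5 (successors ∅): φ is false.
  6 (successors ∅): φ is false.
For instance, at 4:
  At 4: ◇(s ∧ (¬¬q → q)) requires s ∧ (¬¬q → q) at some successor in {2}.
    s ∧ (¬¬q → q) holds at 2, so ◇(s ∧ (¬¬q → q)) is true at 4.
Satisfying worlds: {1, 3, 4}

1, 3, 4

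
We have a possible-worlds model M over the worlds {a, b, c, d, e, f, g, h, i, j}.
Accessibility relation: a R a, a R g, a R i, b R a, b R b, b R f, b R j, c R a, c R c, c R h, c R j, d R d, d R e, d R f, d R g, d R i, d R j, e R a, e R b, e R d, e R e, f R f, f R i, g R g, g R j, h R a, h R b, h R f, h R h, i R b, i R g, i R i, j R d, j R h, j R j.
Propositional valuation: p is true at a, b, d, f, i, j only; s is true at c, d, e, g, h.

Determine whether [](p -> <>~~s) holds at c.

Yes

At c: [](p -> <>~~s) requires p -> <>~~s at every successor {a, c, h, j}.
  At a: p -> <>~~s is true.
  At c: p -> <>~~s is true.
  At h: p -> <>~~s is true.
  At j: p -> <>~~s is true.
So [](p -> <>~~s) is true at c.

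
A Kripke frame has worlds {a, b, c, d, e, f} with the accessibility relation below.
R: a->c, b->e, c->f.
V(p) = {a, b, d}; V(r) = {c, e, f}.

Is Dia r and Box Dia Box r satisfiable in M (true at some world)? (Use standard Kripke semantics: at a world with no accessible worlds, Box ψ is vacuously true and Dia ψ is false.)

Recall that Box ψ holds at a world iff ψ holds at every accessible world, and Dia ψ holds iff ψ holds at some accessible world.
Let φ = Dia r and Box Dia Box r. Evaluate φ at each world:
  a (successors {c}): φ is true.
  b (successors {e}): φ is false.
  c (successors {f}): φ is false.
  d (successors ∅): φ is false.
  e (successors ∅): φ is false.
  f (successors ∅): φ is false.
Detail at a (witness):
  At a: Dia r is true, Box Dia Box r is true, so Dia r and Box Dia Box r is true.
    At a: Dia r requires r at some successor in {c}.
      r holds at c, so Dia r is true at a.
    At a: Box Dia Box r requires Dia Box r at every successor {c}.
      At c: Dia Box r is true.
    So Box Dia Box r is true at a.

Yes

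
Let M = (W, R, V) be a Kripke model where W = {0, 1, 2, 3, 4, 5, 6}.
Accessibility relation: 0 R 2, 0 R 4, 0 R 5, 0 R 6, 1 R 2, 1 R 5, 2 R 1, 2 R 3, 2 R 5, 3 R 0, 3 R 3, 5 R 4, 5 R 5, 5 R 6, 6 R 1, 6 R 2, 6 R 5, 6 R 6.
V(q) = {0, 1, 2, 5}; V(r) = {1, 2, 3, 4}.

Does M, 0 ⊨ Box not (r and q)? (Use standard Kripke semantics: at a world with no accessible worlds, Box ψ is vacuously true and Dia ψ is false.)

At 0: Box not (r and q) requires not (r and q) at every successor {2, 4, 5, 6}.
  not (r and q) fails at 2, so Box not (r and q) is false at 0.

No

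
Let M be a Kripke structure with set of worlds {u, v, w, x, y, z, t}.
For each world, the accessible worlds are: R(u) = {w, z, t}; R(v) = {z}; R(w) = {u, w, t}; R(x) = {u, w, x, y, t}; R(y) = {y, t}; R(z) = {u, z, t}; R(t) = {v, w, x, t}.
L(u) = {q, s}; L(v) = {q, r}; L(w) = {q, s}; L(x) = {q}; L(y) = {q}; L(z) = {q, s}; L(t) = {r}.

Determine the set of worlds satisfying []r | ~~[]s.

v

Recall that []ψ holds at a world iff ψ holds at every accessible world, and <>ψ holds iff ψ holds at some accessible world.
Let φ = []r | ~~[]s. Evaluate φ at each world:
  u (successors {w, z, t}): φ is false.
  v (successors {z}): φ is true.
  w (successors {u, w, t}): φ is false.
  x (successors {u, w, x, y, t}): φ is false.
  y (successors {y, t}): φ is false.
  z (successors {u, z, t}): φ is false.
  t (successors {v, w, x, t}): φ is false.
For instance, at x:
  At x: []r is false, ~~[]s is false, so []r | ~~[]s is false.
    At x: []r requires r at every successor {u, w, x, y, t}.
      r fails at u, so []r is false at x.
    At x: ~[]s is true, so ~~[]s is false.
      At x: []s is false, so ~[]s is true.
Satisfying worlds: {v}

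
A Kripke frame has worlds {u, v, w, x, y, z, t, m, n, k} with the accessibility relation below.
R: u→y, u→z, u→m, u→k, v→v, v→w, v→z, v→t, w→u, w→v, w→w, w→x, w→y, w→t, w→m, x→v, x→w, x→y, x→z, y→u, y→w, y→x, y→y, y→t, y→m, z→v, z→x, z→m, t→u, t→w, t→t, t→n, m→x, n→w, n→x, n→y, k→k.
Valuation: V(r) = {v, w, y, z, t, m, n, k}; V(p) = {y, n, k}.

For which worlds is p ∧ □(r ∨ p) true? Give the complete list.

Let φ = p ∧ □(r ∨ p). Evaluate φ at each world:
  u (successors {y, z, m, k}): φ is false.
  v (successors {v, w, z, t}): φ is false.
  w (successors {u, v, w, x, y, t, m}): φ is false.
  x (successors {v, w, y, z}): φ is false.
  y (successors {u, w, x, y, t, m}): φ is false.
  z (successors {v, x, m}): φ is false.
  t (successors {u, w, t, n}): φ is false.
  m (successors {x}): φ is false.
  n (successors {w, x, y}): φ is false.
  k (successors {k}): φ is true.
For instance, at n:
  At n: p is true, □(r ∨ p) is false, so p ∧ □(r ∨ p) is false.
    At n: □(r ∨ p) requires r ∨ p at every successor {w, x, y}.
      r ∨ p fails at x, so □(r ∨ p) is false at n.
Satisfying worlds: {k}

k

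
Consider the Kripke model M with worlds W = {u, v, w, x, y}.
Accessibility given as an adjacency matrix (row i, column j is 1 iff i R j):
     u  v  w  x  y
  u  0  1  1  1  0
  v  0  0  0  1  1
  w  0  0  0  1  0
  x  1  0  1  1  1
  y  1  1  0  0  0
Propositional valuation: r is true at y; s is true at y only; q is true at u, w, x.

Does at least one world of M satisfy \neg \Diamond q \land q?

Recall that \Diamond ψ holds at a world iff ψ holds at some accessible world.
Let φ = \neg \Diamond q \land q. Evaluate φ at each world:
  u (successors {v, w, x}): φ is false.
  v (successors {x, y}): φ is false.
  w (successors {x}): φ is false.
  x (successors {u, w, x, y}): φ is false.
  y (successors {u, v}): φ is false.
For instance, at u:
  At u: \neg \Diamond q is false, q is true, so \neg \Diamond q \land q is false.
    At u: \Diamond q is true, so \neg \Diamond q is false.
      At u: \Diamond q requires q at some successor in {v, w, x}.
        q holds at w, so \Diamond q is true at u.

No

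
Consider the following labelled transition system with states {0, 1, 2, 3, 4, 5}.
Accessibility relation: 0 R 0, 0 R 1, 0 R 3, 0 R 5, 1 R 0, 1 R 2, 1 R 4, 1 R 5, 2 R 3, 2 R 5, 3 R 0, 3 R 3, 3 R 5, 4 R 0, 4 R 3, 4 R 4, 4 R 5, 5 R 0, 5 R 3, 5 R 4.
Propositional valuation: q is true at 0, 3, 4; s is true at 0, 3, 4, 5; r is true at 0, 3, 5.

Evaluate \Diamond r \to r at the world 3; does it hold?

At 3: \Diamond r is true, r is true, so \Diamond r \to r is true.
  At 3: \Diamond r requires r at some successor in {0, 3, 5}.
    r holds at 0, so \Diamond r is true at 3.

Yes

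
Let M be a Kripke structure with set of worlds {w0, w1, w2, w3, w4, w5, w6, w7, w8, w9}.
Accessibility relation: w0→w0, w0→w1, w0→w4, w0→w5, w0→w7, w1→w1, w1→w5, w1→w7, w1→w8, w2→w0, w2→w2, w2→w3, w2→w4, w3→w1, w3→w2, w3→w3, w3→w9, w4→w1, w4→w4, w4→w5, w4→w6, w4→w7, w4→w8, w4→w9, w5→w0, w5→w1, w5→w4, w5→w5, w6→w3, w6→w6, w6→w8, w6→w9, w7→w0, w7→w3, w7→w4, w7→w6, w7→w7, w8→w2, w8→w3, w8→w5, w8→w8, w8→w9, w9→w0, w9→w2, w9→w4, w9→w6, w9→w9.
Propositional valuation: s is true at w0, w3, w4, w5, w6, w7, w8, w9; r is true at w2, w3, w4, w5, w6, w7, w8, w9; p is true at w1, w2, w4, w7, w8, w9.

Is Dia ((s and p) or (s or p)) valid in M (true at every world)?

Yes

Let φ = Dia ((s and p) or (s or p)). Evaluate φ at each world:
  w0 (successors {w0, w1, w4, w5, w7}): φ is true.
  w1 (successors {w1, w5, w7, w8}): φ is true.
  w2 (successors {w0, w2, w3, w4}): φ is true.
  w3 (successors {w1, w2, w3, w9}): φ is true.
  w4 (successors {w1, w4, w5, w6, w7, w8, w9}): φ is true.
  w5 (successors {w0, w1, w4, w5}): φ is true.
  w6 (successors {w3, w6, w8, w9}): φ is true.
  w7 (successors {w0, w3, w4, w6, w7}): φ is true.
  w8 (successors {w2, w3, w5, w8, w9}): φ is true.
  w9 (successors {w0, w2, w4, w6, w9}): φ is true.
For instance, at w5:
  At w5: Dia ((s and p) or (s or p)) requires (s and p) or (s or p) at some successor in {w0, w1, w4, w5}.
    (s and p) or (s or p) holds at w0, so Dia ((s and p) or (s or p)) is true at w5.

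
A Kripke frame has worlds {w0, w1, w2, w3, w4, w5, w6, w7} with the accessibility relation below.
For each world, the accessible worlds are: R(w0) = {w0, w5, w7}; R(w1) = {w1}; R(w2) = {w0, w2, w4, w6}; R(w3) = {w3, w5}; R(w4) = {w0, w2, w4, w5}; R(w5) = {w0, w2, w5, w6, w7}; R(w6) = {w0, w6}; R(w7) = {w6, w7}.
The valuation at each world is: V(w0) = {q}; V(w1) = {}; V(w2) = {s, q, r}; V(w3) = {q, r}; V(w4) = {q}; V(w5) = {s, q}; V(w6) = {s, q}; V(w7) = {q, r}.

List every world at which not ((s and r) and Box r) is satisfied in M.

Recall that Box ψ holds at a world iff ψ holds at every accessible world, and Dia ψ holds iff ψ holds at some accessible world.
Let φ = not ((s and r) and Box r). Evaluate φ at each world:
  w0 (successors {w0, w5, w7}): φ is true.
  w1 (successors {w1}): φ is true.
  w2 (successors {w0, w2, w4, w6}): φ is true.
  w3 (successors {w3, w5}): φ is true.
  w4 (successors {w0, w2, w4, w5}): φ is true.
  w5 (successors {w0, w2, w5, w6, w7}): φ is true.
  w6 (successors {w0, w6}): φ is true.
  w7 (successors {w6, w7}): φ is true.
For instance, at w4:
  At w4: (s and r) and Box r is false, so not ((s and r) and Box r) is true.
    At w4: s and r is false, Box r is false, so (s and r) and Box r is false.
      At w4: Box r requires r at every successor {w0, w2, w4, w5}.
        r fails at w0, so Box r is false at w4.
Satisfying worlds: {w0, w1, w2, w3, w4, w5, w6, w7}

w0, w1, w2, w3, w4, w5, w6, w7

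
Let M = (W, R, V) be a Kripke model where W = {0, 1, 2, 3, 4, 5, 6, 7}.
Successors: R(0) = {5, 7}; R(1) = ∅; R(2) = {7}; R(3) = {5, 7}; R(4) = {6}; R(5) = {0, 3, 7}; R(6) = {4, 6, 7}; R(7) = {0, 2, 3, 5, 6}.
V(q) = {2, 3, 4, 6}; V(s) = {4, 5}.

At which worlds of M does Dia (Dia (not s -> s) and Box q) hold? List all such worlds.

Recall that Box ψ holds at a world iff ψ holds at every accessible world, and Dia ψ holds iff ψ holds at some accessible world.
Let φ = Dia (Dia (not s -> s) and Box q). Evaluate φ at each world:
  0 (successors {5, 7}): φ is false.
  1 (successors ∅): φ is false.
  2 (successors {7}): φ is false.
  3 (successors {5, 7}): φ is false.
  4 (successors {6}): φ is false.
  5 (successors {0, 3, 7}): φ is false.
  6 (successors {4, 6, 7}): φ is false.
  7 (successors {0, 2, 3, 5, 6}): φ is false.
For instance, at 3:
  At 3: Dia (Dia (not s -> s) and Box q) requires Dia (not s -> s) and Box q at some successor in {5, 7}.
    At 5: Dia (not s -> s) and Box q is false.
    At 7: Dia (not s -> s) and Box q is false.
  So Dia (Dia (not s -> s) and Box q) is false at 3.
Satisfying worlds: none.

none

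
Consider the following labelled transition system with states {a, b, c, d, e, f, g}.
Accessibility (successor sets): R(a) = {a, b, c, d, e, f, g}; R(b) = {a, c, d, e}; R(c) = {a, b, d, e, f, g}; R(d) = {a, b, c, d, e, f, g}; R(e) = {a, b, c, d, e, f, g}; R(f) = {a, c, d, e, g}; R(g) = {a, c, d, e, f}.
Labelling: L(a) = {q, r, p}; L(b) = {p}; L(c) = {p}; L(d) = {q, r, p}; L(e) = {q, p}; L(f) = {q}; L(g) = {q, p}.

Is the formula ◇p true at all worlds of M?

Yes

Recall that ◇ψ holds at a world iff ψ holds at some accessible world.
Let φ = ◇p. Evaluate φ at each world:
  a (successors {a, b, c, d, e, f, g}): φ is true.
  b (successors {a, c, d, e}): φ is true.
  c (successors {a, b, d, e, f, g}): φ is true.
  d (successors {a, b, c, d, e, f, g}): φ is true.
  e (successors {a, b, c, d, e, f, g}): φ is true.
  f (successors {a, c, d, e, g}): φ is true.
  g (successors {a, c, d, e, f}): φ is true.
For instance, at g:
  At g: ◇p requires p at some successor in {a, c, d, e, f}.
    p holds at a, so ◇p is true at g.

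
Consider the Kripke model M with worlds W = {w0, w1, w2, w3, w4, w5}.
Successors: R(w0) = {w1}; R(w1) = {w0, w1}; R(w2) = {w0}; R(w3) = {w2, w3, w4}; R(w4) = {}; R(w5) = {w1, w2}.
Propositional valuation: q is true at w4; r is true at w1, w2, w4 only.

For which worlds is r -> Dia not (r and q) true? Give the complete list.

w0, w1, w2, w3, w5

Let φ = r -> Dia not (r and q). Evaluate φ at each world:
  w0 (successors {w1}): φ is true.
  w1 (successors {w0, w1}): φ is true.
  w2 (successors {w0}): φ is true.
  w3 (successors {w2, w3, w4}): φ is true.
  w4 (successors ∅): φ is false.
  w5 (successors {w1, w2}): φ is true.
For instance, at w3:
  At w3: r is false, Dia not (r and q) is true, so r -> Dia not (r and q) is true.
    At w3: Dia not (r and q) requires not (r and q) at some successor in {w2, w3, w4}.
      not (r and q) holds at w2, so Dia not (r and q) is true at w3.
Satisfying worlds: {w0, w1, w2, w3, w5}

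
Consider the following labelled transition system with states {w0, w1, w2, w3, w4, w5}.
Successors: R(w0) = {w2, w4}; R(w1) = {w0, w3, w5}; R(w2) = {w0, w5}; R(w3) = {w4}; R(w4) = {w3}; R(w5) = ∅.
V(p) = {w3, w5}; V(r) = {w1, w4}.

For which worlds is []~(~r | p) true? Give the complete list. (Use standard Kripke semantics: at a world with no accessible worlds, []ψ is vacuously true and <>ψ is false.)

Let φ = []~(~r | p). Evaluate φ at each world:
  w0 (successors {w2, w4}): φ is false.
  w1 (successors {w0, w3, w5}): φ is false.
  w2 (successors {w0, w5}): φ is false.
  w3 (successors {w4}): φ is true.
  w4 (successors {w3}): φ is false.
  w5 (successors ∅): φ is true.
For instance, at w4:
  At w4: []~(~r | p) requires ~(~r | p) at every successor {w3}.
    ~(~r | p) fails at w3, so []~(~r | p) is false at w4.
Satisfying worlds: {w3, w5}

w3, w5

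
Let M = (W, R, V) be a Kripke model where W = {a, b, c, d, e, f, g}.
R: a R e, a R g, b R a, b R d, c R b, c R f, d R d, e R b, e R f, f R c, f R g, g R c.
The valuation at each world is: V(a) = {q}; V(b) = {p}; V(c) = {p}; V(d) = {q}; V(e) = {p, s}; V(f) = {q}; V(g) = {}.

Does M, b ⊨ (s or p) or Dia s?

At b: s or p is true, Dia s is false, so (s or p) or Dia s is true.
  At b: Dia s requires s at some successor in {a, d}.
    At a: s is false.
    At d: s is false.
  So Dia s is false at b.

Yes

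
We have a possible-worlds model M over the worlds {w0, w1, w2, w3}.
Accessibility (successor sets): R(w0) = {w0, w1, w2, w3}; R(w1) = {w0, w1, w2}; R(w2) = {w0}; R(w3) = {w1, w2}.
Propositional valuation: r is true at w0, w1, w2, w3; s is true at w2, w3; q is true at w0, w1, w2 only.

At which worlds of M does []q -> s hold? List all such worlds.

Let φ = []q -> s. Evaluate φ at each world:
  w0 (successors {w0, w1, w2, w3}): φ is true.
  w1 (successors {w0, w1, w2}): φ is false.
  w2 (successors {w0}): φ is true.
  w3 (successors {w1, w2}): φ is true.
For instance, at w1:
  At w1: []q is true, s is false, so []q -> s is false.
    At w1: []q requires q at every successor {w0, w1, w2}.
      At w0: q is true.
      At w1: q is true.
      At w2: q is true.
    So []q is true at w1.
Satisfying worlds: {w0, w2, w3}

w0, w2, w3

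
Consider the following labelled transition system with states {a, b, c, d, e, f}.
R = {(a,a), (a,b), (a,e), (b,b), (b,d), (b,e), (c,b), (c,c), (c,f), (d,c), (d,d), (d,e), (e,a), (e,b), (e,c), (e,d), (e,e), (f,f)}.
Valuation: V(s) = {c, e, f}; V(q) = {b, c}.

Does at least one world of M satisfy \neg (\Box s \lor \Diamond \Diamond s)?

Let φ = \neg (\Box s \lor \Diamond \Diamond s). Evaluate φ at each world:
  a (successors {a, b, e}): φ is false.
  b (successors {b, d, e}): φ is false.
  c (successors {b, c, f}): φ is false.
  d (successors {c, d, e}): φ is false.
  e (successors {a, b, c, d, e}): φ is false.
  f (successors {f}): φ is false.
For instance, at b:
  At b: \Box s \lor \Diamond \Diamond s is true, so \neg (\Box s \lor \Diamond \Diamond s) is false.
    At b: \Box s is false, \Diamond \Diamond s is true, so \Box s \lor \Diamond \Diamond s is true.
      At b: \Box s requires s at every successor {b, d, e}.
        s fails at b, so \Box s is false at b.
      At b: \Diamond \Diamond s requires \Diamond s at some successor in {b, d, e}.
        \Diamond s holds at b, so \Diamond \Diamond s is true at b.

No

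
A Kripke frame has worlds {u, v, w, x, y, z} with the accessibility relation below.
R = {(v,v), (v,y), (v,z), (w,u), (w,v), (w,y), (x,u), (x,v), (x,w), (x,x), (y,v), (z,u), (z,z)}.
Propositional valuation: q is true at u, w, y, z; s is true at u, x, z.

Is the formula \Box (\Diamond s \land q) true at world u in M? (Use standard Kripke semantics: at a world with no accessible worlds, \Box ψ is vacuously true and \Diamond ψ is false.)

Yes

At u: no accessible worlds, so \Box (\Diamond s \land q) holds vacuously.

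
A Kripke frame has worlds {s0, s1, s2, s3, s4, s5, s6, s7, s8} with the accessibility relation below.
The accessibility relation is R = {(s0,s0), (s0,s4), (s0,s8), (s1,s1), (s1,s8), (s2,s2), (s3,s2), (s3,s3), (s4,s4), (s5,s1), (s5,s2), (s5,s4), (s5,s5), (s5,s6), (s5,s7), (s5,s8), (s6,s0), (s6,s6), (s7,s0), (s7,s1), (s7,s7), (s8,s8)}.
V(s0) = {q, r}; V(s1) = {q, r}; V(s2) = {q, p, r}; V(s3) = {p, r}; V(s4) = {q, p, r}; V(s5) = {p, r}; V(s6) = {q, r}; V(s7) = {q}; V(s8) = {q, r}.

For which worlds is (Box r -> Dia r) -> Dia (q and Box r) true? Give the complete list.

Let φ = (Box r -> Dia r) -> Dia (q and Box r). Evaluate φ at each world:
  s0 (successors {s0, s4, s8}): φ is true.
  s1 (successors {s1, s8}): φ is true.
  s2 (successors {s2}): φ is true.
  s3 (successors {s2, s3}): φ is true.
  s4 (successors {s4}): φ is true.
  s5 (successors {s1, s2, s4, s5, s6, s7, s8}): φ is true.
  s6 (successors {s0, s6}): φ is true.
  s7 (successors {s0, s1, s7}): φ is true.
  s8 (successors {s8}): φ is true.
For instance, at s7:
  At s7: Box r -> Dia r is true, Dia (q and Box r) is true, so (Box r -> Dia r) -> Dia (q and Box r) is true.
    At s7: Box r is false, Dia r is true, so Box r -> Dia r is true.
      At s7: Box r requires r at every successor {s0, s1, s7}.
        r fails at s7, so Box r is false at s7.
      At s7: Dia r requires r at some successor in {s0, s1, s7}.
        r holds at s0, so Dia r is true at s7.
    At s7: Dia (q and Box r) requires q and Box r at some successor in {s0, s1, s7}.
      q and Box r holds at s0, so Dia (q and Box r) is true at s7.
Satisfying worlds: {s0, s1, s2, s3, s4, s5, s6, s7, s8}

s0, s1, s2, s3, s4, s5, s6, s7, s8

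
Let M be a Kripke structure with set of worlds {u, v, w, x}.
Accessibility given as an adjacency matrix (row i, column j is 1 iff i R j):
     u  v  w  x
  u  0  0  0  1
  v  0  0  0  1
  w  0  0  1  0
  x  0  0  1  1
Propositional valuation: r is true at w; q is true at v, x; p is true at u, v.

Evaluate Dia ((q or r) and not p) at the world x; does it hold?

Yes

At x: Dia ((q or r) and not p) requires (q or r) and not p at some successor in {w, x}.
  (q or r) and not p holds at w, so Dia ((q or r) and not p) is true at x.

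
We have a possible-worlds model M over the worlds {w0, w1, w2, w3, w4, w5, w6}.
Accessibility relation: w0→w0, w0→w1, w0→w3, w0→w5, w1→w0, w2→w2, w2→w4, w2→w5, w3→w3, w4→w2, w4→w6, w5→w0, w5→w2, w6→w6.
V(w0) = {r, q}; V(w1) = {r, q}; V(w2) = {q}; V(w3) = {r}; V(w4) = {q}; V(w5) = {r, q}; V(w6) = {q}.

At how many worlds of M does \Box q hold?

Let φ = \Box q. Evaluate φ at each world:
  w0 (successors {w0, w1, w3, w5}): φ is false.
  w1 (successors {w0}): φ is true.
  w2 (successors {w2, w4, w5}): φ is true.
  w3 (successors {w3}): φ is false.
  w4 (successors {w2, w6}): φ is true.
  w5 (successors {w0, w2}): φ is true.
  w6 (successors {w6}): φ is true.
For instance, at w1:
  At w1: \Box q requires q at every successor {w0}.
    At w0: q is true.
  So \Box q is true at w1.
Satisfying worlds: {w1, w2, w4, w5, w6}

5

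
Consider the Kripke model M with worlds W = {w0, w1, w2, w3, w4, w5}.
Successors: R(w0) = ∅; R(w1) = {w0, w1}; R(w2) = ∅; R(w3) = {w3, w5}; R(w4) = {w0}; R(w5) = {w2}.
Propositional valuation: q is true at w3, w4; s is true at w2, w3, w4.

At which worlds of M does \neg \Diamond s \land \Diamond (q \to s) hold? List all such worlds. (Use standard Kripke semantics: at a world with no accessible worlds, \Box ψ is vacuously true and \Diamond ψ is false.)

w1, w4

Let φ = \neg \Diamond s \land \Diamond (q \to s). Evaluate φ at each world:
  w0 (successors ∅): φ is false.
  w1 (successors {w0, w1}): φ is true.
  w2 (successors ∅): φ is false.
  w3 (successors {w3, w5}): φ is false.
  w4 (successors {w0}): φ is true.
  w5 (successors {w2}): φ is false.
For instance, at w4:
  At w4: \neg \Diamond s is true, \Diamond (q \to s) is true, so \neg \Diamond s \land \Diamond (q \to s) is true.
    At w4: \Diamond s is false, so \neg \Diamond s is true.
      At w4: \Diamond s requires s at some successor in {w0}.
        At w0: s is false.
      So \Diamond s is false at w4.
    At w4: \Diamond (q \to s) requires q \to s at some successor in {w0}.
      q \to s holds at w0, so \Diamond (q \to s) is true at w4.
Satisfying worlds: {w1, w4}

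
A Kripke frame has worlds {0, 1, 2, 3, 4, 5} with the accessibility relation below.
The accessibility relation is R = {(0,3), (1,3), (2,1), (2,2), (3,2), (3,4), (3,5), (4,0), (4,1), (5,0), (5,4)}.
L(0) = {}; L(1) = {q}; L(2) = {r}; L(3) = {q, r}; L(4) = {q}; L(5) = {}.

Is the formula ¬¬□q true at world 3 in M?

Recall that □ψ holds at a world iff ψ holds at every accessible world, and ◇ψ holds iff ψ holds at some accessible world.
At 3: ¬□q is true, so ¬¬□q is false.
  At 3: □q is false, so ¬□q is true.
    At 3: □q requires q at every successor {2, 4, 5}.
      q fails at 2, so □q is false at 3.

No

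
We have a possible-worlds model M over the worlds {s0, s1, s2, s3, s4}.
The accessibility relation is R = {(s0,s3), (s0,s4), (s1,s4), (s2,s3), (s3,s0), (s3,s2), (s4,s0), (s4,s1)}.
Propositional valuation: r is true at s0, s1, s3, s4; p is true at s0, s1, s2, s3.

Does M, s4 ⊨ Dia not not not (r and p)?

No

At s4: Dia not not not (r and p) requires not not not (r and p) at some successor in {s0, s1}.
  At s0: not not not (r and p) is false.
  At s1: not not not (r and p) is false.
So Dia not not not (r and p) is false at s4.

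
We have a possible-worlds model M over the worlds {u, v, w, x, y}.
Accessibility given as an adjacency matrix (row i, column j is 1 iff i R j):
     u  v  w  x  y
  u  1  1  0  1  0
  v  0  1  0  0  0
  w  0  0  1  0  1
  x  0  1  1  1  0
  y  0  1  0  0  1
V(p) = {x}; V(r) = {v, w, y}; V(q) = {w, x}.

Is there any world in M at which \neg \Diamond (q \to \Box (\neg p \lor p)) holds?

Let φ = \neg \Diamond (q \to \Box (\neg p \lor p)). Evaluate φ at each world:
  u (successors {u, v, x}): φ is false.
  v (successors {v}): φ is false.
  w (successors {w, y}): φ is false.
  x (successors {v, w, x}): φ is false.
  y (successors {v, y}): φ is false.
For instance, at v:
  At v: \Diamond (q \to \Box (\neg p \lor p)) is true, so \neg \Diamond (q \to \Box (\neg p \lor p)) is false.
    At v: \Diamond (q \to \Box (\neg p \lor p)) requires q \to \Box (\neg p \lor p) at some successor in {v}.
      q \to \Box (\neg p \lor p) holds at v, so \Diamond (q \to \Box (\neg p \lor p)) is true at v.

No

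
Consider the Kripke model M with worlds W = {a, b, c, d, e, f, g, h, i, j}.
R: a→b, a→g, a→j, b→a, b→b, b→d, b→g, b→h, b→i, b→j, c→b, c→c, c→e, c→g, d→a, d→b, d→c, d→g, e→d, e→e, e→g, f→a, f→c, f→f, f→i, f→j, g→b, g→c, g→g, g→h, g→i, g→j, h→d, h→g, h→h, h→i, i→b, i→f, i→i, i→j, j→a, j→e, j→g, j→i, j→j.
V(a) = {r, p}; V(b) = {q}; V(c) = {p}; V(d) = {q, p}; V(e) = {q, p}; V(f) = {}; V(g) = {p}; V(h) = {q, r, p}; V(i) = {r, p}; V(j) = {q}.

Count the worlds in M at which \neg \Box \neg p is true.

10

Let φ = \neg \Box \neg p. Evaluate φ at each world:
  a (successors {b, g, j}): φ is true.
  b (successors {a, b, d, g, h, i, j}): φ is true.
  c (successors {b, c, e, g}): φ is true.
  d (successors {a, b, c, g}): φ is true.
  e (successors {d, e, g}): φ is true.
  f (successors {a, c, f, i, j}): φ is true.
  g (successors {b, c, g, h, i, j}): φ is true.
  h (successors {d, g, h, i}): φ is true.
  i (successors {b, f, i, j}): φ is true.
  j (successors {a, e, g, i, j}): φ is true.
For instance, at b:
  At b: \Box \neg p is false, so \neg \Box \neg p is true.
    At b: \Box \neg p requires \neg p at every successor {a, b, d, g, h, i, j}.
      \neg p fails at a, so \Box \neg p is false at b.
Satisfying worlds: {a, b, c, d, e, f, g, h, i, j}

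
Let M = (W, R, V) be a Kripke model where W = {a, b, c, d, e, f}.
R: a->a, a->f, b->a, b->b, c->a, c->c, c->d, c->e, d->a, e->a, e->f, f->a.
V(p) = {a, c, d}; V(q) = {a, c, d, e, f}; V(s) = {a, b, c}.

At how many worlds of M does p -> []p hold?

4

Let φ = p -> []p. Evaluate φ at each world:
  a (successors {a, f}): φ is false.
  b (successors {a, b}): φ is true.
  c (successors {a, c, d, e}): φ is false.
  d (successors {a}): φ is true.
  e (successors {a, f}): φ is true.
  f (successors {a}): φ is true.
For instance, at b:
  At b: p is false, []p is false, so p -> []p is true.
    At b: []p requires p at every successor {a, b}.
      p fails at b, so []p is false at b.
Satisfying worlds: {b, d, e, f}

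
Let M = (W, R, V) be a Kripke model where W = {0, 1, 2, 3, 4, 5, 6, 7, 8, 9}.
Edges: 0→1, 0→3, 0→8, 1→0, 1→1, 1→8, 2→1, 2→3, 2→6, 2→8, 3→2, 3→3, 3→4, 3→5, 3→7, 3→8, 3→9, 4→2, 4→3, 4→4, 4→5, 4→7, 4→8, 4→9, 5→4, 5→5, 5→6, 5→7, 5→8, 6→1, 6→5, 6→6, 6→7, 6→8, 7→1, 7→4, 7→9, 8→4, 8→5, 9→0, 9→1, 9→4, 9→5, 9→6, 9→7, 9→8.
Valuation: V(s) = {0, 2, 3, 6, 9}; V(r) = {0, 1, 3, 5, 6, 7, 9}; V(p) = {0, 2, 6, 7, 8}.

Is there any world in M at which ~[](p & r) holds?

Let φ = ~[](p & r). Evaluate φ at each world:
  0 (successors {1, 3, 8}): φ is true.
  1 (successors {0, 1, 8}): φ is true.
  2 (successors {1, 3, 6, 8}): φ is true.
  3 (successors {2, 3, 4, 5, 7, 8, 9}): φ is true.
  4 (successors {2, 3, 4, 5, 7, 8, 9}): φ is true.
  5 (successors {4, 5, 6, 7, 8}): φ is true.
  6 (successors {1, 5, 6, 7, 8}): φ is true.
  7 (successors {1, 4, 9}): φ is true.
  8 (successors {4, 5}): φ is true.
  9 (successors {0, 1, 4, 5, 6, 7, 8}): φ is true.
Detail at 0 (witness):
  At 0: [](p & r) is false, so ~[](p & r) is true.
    At 0: [](p & r) requires p & r at every successor {1, 3, 8}.
      p & r fails at 1, so [](p & r) is false at 0.

Yes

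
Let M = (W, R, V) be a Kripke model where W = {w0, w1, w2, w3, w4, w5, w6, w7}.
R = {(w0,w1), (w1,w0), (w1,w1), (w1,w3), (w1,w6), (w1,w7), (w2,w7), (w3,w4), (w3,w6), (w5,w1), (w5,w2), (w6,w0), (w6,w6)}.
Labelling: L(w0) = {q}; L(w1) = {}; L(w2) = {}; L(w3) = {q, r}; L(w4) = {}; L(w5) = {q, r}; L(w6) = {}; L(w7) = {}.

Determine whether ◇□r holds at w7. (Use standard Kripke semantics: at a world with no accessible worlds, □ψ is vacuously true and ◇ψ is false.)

No

Recall that □ψ holds at a world iff ψ holds at every accessible world, and ◇ψ holds iff ψ holds at some accessible world.
At w7: no accessible worlds, so ◇□r is false.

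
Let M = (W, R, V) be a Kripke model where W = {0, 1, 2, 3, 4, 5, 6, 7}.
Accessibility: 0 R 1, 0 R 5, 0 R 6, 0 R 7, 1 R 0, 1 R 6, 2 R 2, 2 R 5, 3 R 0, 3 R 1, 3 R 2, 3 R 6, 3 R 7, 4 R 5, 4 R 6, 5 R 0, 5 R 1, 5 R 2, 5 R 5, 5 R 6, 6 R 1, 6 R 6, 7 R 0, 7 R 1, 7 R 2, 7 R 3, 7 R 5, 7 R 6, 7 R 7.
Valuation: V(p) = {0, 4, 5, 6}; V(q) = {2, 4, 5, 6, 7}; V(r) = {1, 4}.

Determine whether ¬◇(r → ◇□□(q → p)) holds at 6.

No

At 6: ◇(r → ◇□□(q → p)) is true, so ¬◇(r → ◇□□(q → p)) is false.
  At 6: ◇(r → ◇□□(q → p)) requires r → ◇□□(q → p) at some successor in {1, 6}.
    r → ◇□□(q → p) holds at 1, so ◇(r → ◇□□(q → p)) is true at 6.
      At 1: r is true, ◇□□(q → p) is true, so r → ◇□□(q → p) is true.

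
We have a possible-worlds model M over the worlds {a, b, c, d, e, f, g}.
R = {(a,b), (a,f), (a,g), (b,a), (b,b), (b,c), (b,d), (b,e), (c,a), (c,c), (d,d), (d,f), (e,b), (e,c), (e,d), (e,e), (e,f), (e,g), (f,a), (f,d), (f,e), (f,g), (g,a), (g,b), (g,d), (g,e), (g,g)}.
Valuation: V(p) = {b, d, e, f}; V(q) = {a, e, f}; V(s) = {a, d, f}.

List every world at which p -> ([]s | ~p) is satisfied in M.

Let φ = p -> ([]s | ~p). Evaluate φ at each world:
  a (successors {b, f, g}): φ is true.
  b (successors {a, b, c, d, e}): φ is false.
  c (successors {a, c}): φ is true.
  d (successors {d, f}): φ is true.
  e (successors {b, c, d, e, f, g}): φ is false.
  f (successors {a, d, e, g}): φ is false.
  g (successors {a, b, d, e, g}): φ is true.
For instance, at f:
  At f: p is true, []s | ~p is false, so p -> ([]s | ~p) is false.
    At f: []s is false, ~p is false, so []s | ~p is false.
      At f: []s requires s at every successor {a, d, e, g}.
        s fails at e, so []s is false at f.
Satisfying worlds: {a, c, d, g}

a, c, d, g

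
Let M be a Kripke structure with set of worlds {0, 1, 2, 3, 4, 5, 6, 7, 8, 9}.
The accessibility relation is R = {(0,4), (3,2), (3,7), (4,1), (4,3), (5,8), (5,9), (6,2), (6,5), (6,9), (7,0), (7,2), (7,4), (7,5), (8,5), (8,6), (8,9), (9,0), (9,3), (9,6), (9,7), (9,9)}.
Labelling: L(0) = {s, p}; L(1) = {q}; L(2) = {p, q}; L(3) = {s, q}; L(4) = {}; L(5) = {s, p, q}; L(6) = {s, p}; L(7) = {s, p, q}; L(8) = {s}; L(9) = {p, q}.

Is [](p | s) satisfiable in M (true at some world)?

Yes

Let φ = [](p | s). Evaluate φ at each world:
  0 (successors {4}): φ is false.
  1 (successors ∅): φ is true.
  2 (successors ∅): φ is true.
  3 (successors {2, 7}): φ is true.
  4 (successors {1, 3}): φ is false.
  5 (successors {8, 9}): φ is true.
  6 (successors {2, 5, 9}): φ is true.
  7 (successors {0, 2, 4, 5}): φ is false.
  8 (successors {5, 6, 9}): φ is true.
  9 (successors {0, 3, 6, 7, 9}): φ is true.
Detail at 1 (witness):
  At 1: no accessible worlds, so [](p | s) holds vacuously.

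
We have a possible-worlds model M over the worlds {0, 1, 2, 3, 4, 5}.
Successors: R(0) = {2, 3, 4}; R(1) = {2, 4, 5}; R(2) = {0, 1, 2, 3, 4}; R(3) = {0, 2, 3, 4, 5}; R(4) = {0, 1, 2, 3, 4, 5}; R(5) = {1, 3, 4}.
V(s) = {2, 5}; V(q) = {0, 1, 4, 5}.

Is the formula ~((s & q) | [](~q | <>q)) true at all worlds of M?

Let φ = ~((s & q) | [](~q | <>q)). Evaluate φ at each world:
  0 (successors {2, 3, 4}): φ is false.
  1 (successors {2, 4, 5}): φ is false.
  2 (successors {0, 1, 2, 3, 4}): φ is false.
  3 (successors {0, 2, 3, 4, 5}): φ is false.
  4 (successors {0, 1, 2, 3, 4, 5}): φ is false.
  5 (successors {1, 3, 4}): φ is false.
Detail at 0 (counterexample):
  At 0: (s & q) | [](~q | <>q) is true, so ~((s & q) | [](~q | <>q)) is false.
    At 0: s & q is false, [](~q | <>q) is true, so (s & q) | [](~q | <>q) is true.
      At 0: [](~q | <>q) requires ~q | <>q at every successor {2, 3, 4}.
        At 2: ~q | <>q is true.
        At 3: ~q | <>q is true.
        At 4: ~q | <>q is true.
      So [](~q | <>q) is true at 0.

No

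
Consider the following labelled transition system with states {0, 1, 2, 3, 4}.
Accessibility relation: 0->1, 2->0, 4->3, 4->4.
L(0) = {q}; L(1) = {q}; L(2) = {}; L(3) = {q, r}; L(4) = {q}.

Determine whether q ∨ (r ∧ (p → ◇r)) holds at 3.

At 3: q is true, r ∧ (p → ◇r) is true, so q ∨ (r ∧ (p → ◇r)) is true.
  At 3: r is true, p → ◇r is true, so r ∧ (p → ◇r) is true.
    At 3: p is false, ◇r is false, so p → ◇r is true.
      At 3: no accessible worlds, so ◇r is false.

Yes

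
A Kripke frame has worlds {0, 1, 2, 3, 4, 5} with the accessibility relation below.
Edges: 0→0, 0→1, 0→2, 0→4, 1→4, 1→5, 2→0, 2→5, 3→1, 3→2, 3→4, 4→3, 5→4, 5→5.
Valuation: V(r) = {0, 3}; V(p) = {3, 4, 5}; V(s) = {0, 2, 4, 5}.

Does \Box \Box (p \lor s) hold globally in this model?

Recall that \Box ψ holds at a world iff ψ holds at every accessible world, and \Diamond ψ holds iff ψ holds at some accessible world.
Let φ = \Box \Box (p \lor s). Evaluate φ at each world:
  0 (successors {0, 1, 2, 4}): φ is false.
  1 (successors {4, 5}): φ is true.
  2 (successors {0, 5}): φ is false.
  3 (successors {1, 2, 4}): φ is true.
  4 (successors {3}): φ is false.
  5 (successors {4, 5}): φ is true.
Detail at 0 (counterexample):
  At 0: \Box \Box (p \lor s) requires \Box (p \lor s) at every successor {0, 1, 2, 4}.
    \Box (p \lor s) fails at 0, so \Box \Box (p \lor s) is false at 0.
      At 0: \Box (p \lor s) requires p \lor s at every successor {0, 1, 2, 4}.
        p \lor s fails at 1, so \Box (p \lor s) is false at 0.

No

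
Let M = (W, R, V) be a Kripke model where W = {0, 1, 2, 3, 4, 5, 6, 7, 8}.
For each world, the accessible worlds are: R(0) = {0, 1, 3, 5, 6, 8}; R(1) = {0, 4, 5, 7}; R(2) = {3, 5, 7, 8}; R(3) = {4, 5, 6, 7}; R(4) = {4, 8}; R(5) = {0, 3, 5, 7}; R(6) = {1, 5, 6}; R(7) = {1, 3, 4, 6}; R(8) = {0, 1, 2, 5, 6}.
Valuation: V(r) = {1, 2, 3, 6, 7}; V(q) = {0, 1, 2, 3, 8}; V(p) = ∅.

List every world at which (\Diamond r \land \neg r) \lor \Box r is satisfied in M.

Let φ = (\Diamond r \land \neg r) \lor \Box r. Evaluate φ at each world:
  0 (successors {0, 1, 3, 5, 6, 8}): φ is true.
  1 (successors {0, 4, 5, 7}): φ is false.
  2 (successors {3, 5, 7, 8}): φ is false.
  3 (successors {4, 5, 6, 7}): φ is false.
  4 (successors {4, 8}): φ is false.
  5 (successors {0, 3, 5, 7}): φ is true.
  6 (successors {1, 5, 6}): φ is false.
  7 (successors {1, 3, 4, 6}): φ is false.
  8 (successors {0, 1, 2, 5, 6}): φ is true.
For instance, at 7:
  At 7: \Diamond r \land \neg r is false, \Box r is false, so (\Diamond r \land \neg r) \lor \Box r is false.
    At 7: \Diamond r is true, \neg r is false, so \Diamond r \land \neg r is false.
      At 7: \Diamond r requires r at some successor in {1, 3, 4, 6}.
        r holds at 1, so \Diamond r is true at 7.
    At 7: \Box r requires r at every successor {1, 3, 4, 6}.
      r fails at 4, so \Box r is false at 7.
Satisfying worlds: {0, 5, 8}

0, 5, 8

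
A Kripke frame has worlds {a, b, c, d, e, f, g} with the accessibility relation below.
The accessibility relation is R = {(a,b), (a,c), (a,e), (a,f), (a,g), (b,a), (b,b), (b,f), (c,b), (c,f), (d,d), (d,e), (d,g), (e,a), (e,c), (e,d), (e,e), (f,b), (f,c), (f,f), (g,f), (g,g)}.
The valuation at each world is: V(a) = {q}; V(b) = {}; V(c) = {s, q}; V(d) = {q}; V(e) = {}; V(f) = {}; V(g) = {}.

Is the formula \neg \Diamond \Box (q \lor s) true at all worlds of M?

Let φ = \neg \Diamond \Box (q \lor s). Evaluate φ at each world:
  a (successors {b, c, e, f, g}): φ is true.
  b (successors {a, b, f}): φ is true.
  c (successors {b, f}): φ is true.
  d (successors {d, e, g}): φ is true.
  e (successors {a, c, d, e}): φ is true.
  f (successors {b, c, f}): φ is true.
  g (successors {f, g}): φ is true.
For instance, at b:
  At b: \Diamond \Box (q \lor s) is false, so \neg \Diamond \Box (q \lor s) is true.
    At b: \Diamond \Box (q \lor s) requires \Box (q \lor s) at some successor in {a, b, f}.
      At a: \Box (q \lor s) is false.
      At b: \Box (q \lor s) is false.
      At f: \Box (q \lor s) is false.
    So \Diamond \Box (q \lor s) is false at b.

Yes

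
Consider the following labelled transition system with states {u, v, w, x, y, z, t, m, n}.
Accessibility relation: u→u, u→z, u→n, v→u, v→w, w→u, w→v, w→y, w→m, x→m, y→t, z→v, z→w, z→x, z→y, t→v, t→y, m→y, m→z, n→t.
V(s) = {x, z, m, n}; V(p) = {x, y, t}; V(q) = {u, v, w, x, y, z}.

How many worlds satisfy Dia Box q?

8

Let φ = Dia Box q. Evaluate φ at each world:
  u (successors {u, z, n}): φ is true.
  v (successors {u, w}): φ is false.
  w (successors {u, v, y, m}): φ is true.
  x (successors {m}): φ is true.
  y (successors {t}): φ is true.
  z (successors {v, w, x, y}): φ is true.
  t (successors {v, y}): φ is true.
  m (successors {y, z}): φ is true.
  n (successors {t}): φ is true.
For instance, at v:
  At v: Dia Box q requires Box q at some successor in {u, w}.
    At u: Box q is false.
    At w: Box q is false.
  So Dia Box q is false at v.
Satisfying worlds: {u, w, x, y, z, t, m, n}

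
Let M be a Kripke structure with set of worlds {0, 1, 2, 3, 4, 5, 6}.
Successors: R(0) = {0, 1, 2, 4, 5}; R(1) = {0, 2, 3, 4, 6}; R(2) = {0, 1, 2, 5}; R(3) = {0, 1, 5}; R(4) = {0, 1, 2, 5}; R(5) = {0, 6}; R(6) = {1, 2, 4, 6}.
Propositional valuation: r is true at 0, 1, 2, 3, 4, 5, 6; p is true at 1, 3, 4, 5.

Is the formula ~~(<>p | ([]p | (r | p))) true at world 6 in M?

Yes

At 6: ~(<>p | ([]p | (r | p))) is false, so ~~(<>p | ([]p | (r | p))) is true.
  At 6: <>p | ([]p | (r | p)) is true, so ~(<>p | ([]p | (r | p))) is false.
    At 6: <>p is true, []p | (r | p) is true, so <>p | ([]p | (r | p)) is true.
      At 6: <>p requires p at some successor in {1, 2, 4, 6}.
        p holds at 1, so <>p is true at 6.
      At 6: []p is false, r | p is true, so []p | (r | p) is true.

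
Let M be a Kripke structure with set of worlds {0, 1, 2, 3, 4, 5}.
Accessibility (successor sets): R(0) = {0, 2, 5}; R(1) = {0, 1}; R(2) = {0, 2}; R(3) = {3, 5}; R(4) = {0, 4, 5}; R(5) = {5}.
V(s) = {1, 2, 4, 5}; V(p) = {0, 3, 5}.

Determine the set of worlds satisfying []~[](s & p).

1, 2

Recall that []ψ holds at a world iff ψ holds at every accessible world, and <>ψ holds iff ψ holds at some accessible world.
Let φ = []~[](s & p). Evaluate φ at each world:
  0 (successors {0, 2, 5}): φ is false.
  1 (successors {0, 1}): φ is true.
  2 (successors {0, 2}): φ is true.
  3 (successors {3, 5}): φ is false.
  4 (successors {0, 4, 5}): φ is false.
  5 (successors {5}): φ is false.
For instance, at 5:
  At 5: []~[](s & p) requires ~[](s & p) at every successor {5}.
    ~[](s & p) fails at 5, so []~[](s & p) is false at 5.
      At 5: [](s & p) is true, so ~[](s & p) is false.
Satisfying worlds: {1, 2}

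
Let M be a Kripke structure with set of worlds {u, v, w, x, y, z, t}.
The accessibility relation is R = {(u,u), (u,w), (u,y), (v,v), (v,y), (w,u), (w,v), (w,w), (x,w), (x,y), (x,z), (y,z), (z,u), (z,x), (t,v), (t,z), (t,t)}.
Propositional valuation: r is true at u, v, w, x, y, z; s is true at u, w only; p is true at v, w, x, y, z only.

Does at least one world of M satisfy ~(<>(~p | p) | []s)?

Let φ = ~(<>(~p | p) | []s). Evaluate φ at each world:
  u (successors {u, w, y}): φ is false.
  v (successors {v, y}): φ is false.
  w (successors {u, v, w}): φ is false.
  x (successors {w, y, z}): φ is false.
  y (successors {z}): φ is false.
  z (successors {u, x}): φ is false.
  t (successors {v, z, t}): φ is false.
For instance, at t:
  At t: <>(~p | p) | []s is true, so ~(<>(~p | p) | []s) is false.
    At t: <>(~p | p) is true, []s is false, so <>(~p | p) | []s is true.
      At t: <>(~p | p) requires ~p | p at some successor in {v, z, t}.
        ~p | p holds at v, so <>(~p | p) is true at t.
      At t: []s requires s at every successor {v, z, t}.
        s fails at v, so []s is false at t.

No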